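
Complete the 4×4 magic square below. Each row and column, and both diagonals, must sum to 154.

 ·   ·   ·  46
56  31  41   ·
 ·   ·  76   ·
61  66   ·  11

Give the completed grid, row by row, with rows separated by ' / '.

36 51 21 46 / 56 31 41 26 / 1 6 76 71 / 61 66 16 11

The remaining cell in row 2 is (2,4) = 154 − 128 = 26.
The remaining cell in row 4 is (4,3) = 154 − 138 = 16.
Column 3 must total 154; the given cells sum to 133, so (1,3) = 21.
Column 4 needs 154; the known cells sum to 83, so (3,4) = 71.
Main diagonal must total 154; the given cells sum to 118, so (1,1) = 36.
Anti-diagonal must total 154; the given cells sum to 148, so (3,2) = 6.
Row 1 must total 154; the given cells sum to 103, so (1,2) = 51.
Row 3 needs 154; the known cells sum to 153, so (3,1) = 1.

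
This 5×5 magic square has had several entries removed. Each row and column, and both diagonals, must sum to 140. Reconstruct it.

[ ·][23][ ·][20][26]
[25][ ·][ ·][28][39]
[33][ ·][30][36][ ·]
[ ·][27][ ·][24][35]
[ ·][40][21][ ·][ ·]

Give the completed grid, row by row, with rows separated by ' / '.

Using column 4: 20 + 28 + 36 + 24 + ? → (5,4) = 140 − 108 = 32.
The remaining cell in anti-diagonal is (5,1) = 140 − 111 = 29.
Row 5 needs 140; the known cells sum to 122, so (5,5) = 18.
Column 5: 26 + 39 + 35 + 18 + ? = 140, so (3,5) = 22.
The remaining cell in row 3 is (3,2) = 140 − 121 = 19.
From column 2, 140 − (23 + 19 + 27 + 40) gives (2,2) = 31.
Main diagonal must total 140; the given cells sum to 103, so (1,1) = 37.
From row 1, 140 − (37 + 23 + 20 + 26) gives (1,3) = 34.
Using row 2: 25 + 31 + 28 + 39 + ? → (2,3) = 140 − 123 = 17.
The remaining cell in column 1 is (4,1) = 140 − 124 = 16.
Column 3: 34 + 17 + 30 + 21 + ? = 140, so (4,3) = 38.

37 23 34 20 26 / 25 31 17 28 39 / 33 19 30 36 22 / 16 27 38 24 35 / 29 40 21 32 18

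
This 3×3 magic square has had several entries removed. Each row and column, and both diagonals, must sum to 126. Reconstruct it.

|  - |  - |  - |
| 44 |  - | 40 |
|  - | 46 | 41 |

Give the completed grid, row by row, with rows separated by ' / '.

Row 2: 44 + 40 + ? = 126, so (2,2) = 42.
Row 3 needs 126; the known cells sum to 87, so (3,1) = 39.
Column 1 needs 126; the known cells sum to 83, so (1,1) = 43.
Column 2 must total 126; the given cells sum to 88, so (1,2) = 38.
From column 3, 126 − (40 + 41) gives (1,3) = 45.

43 38 45 / 44 42 40 / 39 46 41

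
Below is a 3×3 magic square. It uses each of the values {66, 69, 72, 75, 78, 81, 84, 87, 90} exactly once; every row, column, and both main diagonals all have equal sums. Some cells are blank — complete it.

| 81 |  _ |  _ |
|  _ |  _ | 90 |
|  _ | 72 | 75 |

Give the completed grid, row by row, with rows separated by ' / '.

The 9 entries sum to 702, so each line sums to 702/3 = 234.
Row 3: 72 + 75 + ? = 234, so (3,1) = 87.
Column 1 must total 234; the given cells sum to 168, so (2,1) = 66.
Column 3 needs 234; the known cells sum to 165, so (1,3) = 69.
The remaining cell in main diagonal is (2,2) = 234 − 156 = 78.
Row 1 must total 234; the given cells sum to 150, so (1,2) = 84.

81 84 69 / 66 78 90 / 87 72 75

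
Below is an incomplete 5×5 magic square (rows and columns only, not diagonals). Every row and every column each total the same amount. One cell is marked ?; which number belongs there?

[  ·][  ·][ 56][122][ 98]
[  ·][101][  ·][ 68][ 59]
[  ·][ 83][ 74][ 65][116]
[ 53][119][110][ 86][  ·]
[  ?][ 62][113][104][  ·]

71

Column 4 is complete and sums to 445; that is the magic constant.
Using row 3: 83 + 74 + 65 + 116 + ? → (3,1) = 445 − 338 = 107.
Row 4 needs 445; the known cells sum to 368, so (4,5) = 77.
Column 2 needs 445; the known cells sum to 365, so (1,2) = 80.
Column 3: 56 + 74 + 110 + 113 + ? = 445, so (2,3) = 92.
Column 5 must total 445; the given cells sum to 350, so (5,5) = 95.
From row 1, 445 − (80 + 56 + 122 + 98) gives (1,1) = 89.
Using row 2: 101 + 92 + 68 + 59 + ? → (2,1) = 445 − 320 = 125.
Using row 5: 62 + 113 + 104 + 95 + ? → (5,1) = 445 − 374 = 71.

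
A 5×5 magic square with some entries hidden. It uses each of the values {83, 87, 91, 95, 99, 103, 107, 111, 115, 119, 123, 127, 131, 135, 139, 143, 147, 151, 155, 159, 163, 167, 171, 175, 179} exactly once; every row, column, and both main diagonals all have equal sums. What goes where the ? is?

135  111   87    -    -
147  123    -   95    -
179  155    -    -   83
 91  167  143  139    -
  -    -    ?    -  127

The 25 entries sum to 3275, so each line sums to 3275/5 = 655.
Row 4 needs 655; the known cells sum to 540, so (4,5) = 115.
Column 1 needs 655; the known cells sum to 552, so (5,1) = 103.
The remaining cell in column 2 is (5,2) = 655 − 556 = 99.
Main diagonal must total 655; the given cells sum to 524, so (3,3) = 131.
The remaining cell in anti-diagonal is (1,5) = 655 − 496 = 159.
Row 1 must total 655; the given cells sum to 492, so (1,4) = 163.
From row 3, 655 − (179 + 155 + 131 + 83) gives (3,4) = 107.
Using column 4: 163 + 95 + 107 + 139 + ? → (5,4) = 655 − 504 = 151.
Column 5: 159 + 83 + 115 + 127 + ? = 655, so (2,5) = 171.
Using row 2: 147 + 123 + 95 + 171 + ? → (2,3) = 655 − 536 = 119.
Row 5: 103 + 99 + 151 + 127 + ? = 655, so (5,3) = 175.

175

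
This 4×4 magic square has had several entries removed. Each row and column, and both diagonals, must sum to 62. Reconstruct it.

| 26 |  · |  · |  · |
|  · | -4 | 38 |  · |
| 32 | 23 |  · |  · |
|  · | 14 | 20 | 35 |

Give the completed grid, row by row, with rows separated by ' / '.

26 29 -1 8 / 11 -4 38 17 / 32 23 5 2 / -7 14 20 35

Row 4 must total 62; the given cells sum to 69, so (4,1) = -7.
Using column 1: 26 + 32 + (-7) + ? → (2,1) = 62 − 51 = 11.
Using column 2: -4 + 23 + 14 + ? → (1,2) = 62 − 33 = 29.
The remaining cell in main diagonal is (3,3) = 62 − 57 = 5.
Anti-diagonal must total 62; the given cells sum to 54, so (1,4) = 8.
Row 1 needs 62; the known cells sum to 63, so (1,3) = -1.
The remaining cell in row 2 is (2,4) = 62 − 45 = 17.
Row 3 must total 62; the given cells sum to 60, so (3,4) = 2.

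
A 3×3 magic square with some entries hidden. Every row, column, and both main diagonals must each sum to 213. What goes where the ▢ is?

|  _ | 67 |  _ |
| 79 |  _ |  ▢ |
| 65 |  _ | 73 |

Row 3: 65 + 73 + ? = 213, so (3,2) = 75.
Using column 1: 79 + 65 + ? → (1,1) = 213 − 144 = 69.
Column 2: 67 + 75 + ? = 213, so (2,2) = 71.
Anti-diagonal: 71 + 65 + ? = 213, so (1,3) = 77.
Row 2: 79 + 71 + ? = 213, so (2,3) = 63.

63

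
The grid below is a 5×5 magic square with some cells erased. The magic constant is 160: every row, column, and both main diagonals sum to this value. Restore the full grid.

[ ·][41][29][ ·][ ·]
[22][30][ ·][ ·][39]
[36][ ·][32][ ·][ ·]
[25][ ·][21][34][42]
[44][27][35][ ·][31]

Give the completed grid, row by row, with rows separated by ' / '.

33 41 29 37 20 / 22 30 43 26 39 / 36 24 32 40 28 / 25 38 21 34 42 / 44 27 35 23 31

From row 4, 160 − (25 + 21 + 34 + 42) gives (4,2) = 38.
Row 5 must total 160; the given cells sum to 137, so (5,4) = 23.
Column 1 must total 160; the given cells sum to 127, so (1,1) = 33.
From column 2, 160 − (41 + 30 + 38 + 27) gives (3,2) = 24.
From column 3, 160 − (29 + 32 + 21 + 35) gives (2,3) = 43.
Using row 2: 22 + 30 + 43 + 39 + ? → (2,4) = 160 − 134 = 26.
Anti-diagonal: 26 + 32 + 38 + 44 + ? = 160, so (1,5) = 20.
Using row 1: 33 + 41 + 29 + 20 + ? → (1,4) = 160 − 123 = 37.
Using column 4: 37 + 26 + 34 + 23 + ? → (3,4) = 160 − 120 = 40.
The remaining cell in column 5 is (3,5) = 160 − 132 = 28.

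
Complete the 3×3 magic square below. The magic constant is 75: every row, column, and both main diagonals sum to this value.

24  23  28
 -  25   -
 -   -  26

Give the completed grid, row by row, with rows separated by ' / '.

24 23 28 / 29 25 21 / 22 27 26

From column 2, 75 − (23 + 25) gives (3,2) = 27.
Column 3 needs 75; the known cells sum to 54, so (2,3) = 21.
Using anti-diagonal: 28 + 25 + ? → (3,1) = 75 − 53 = 22.
Using row 2: 25 + 21 + ? → (2,1) = 75 − 46 = 29.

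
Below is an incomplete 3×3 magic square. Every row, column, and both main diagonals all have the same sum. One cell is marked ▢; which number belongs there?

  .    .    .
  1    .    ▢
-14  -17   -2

Row 3 is complete and sums to -33; that is the magic constant.
From column 1, -33 − (1 + (-14)) gives (1,1) = -20.
Main diagonal: -20 + (-2) + ? = -33, so (2,2) = -11.
Anti-diagonal: -11 + (-14) + ? = -33, so (1,3) = -8.
Row 1 must total -33; the given cells sum to -28, so (1,2) = -5.
Row 2: 1 + (-11) + ? = -33, so (2,3) = -23.

-23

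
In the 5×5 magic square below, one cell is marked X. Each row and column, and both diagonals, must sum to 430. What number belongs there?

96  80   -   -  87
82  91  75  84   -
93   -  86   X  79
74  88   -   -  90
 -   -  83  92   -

95

Row 2 must total 430; the given cells sum to 332, so (2,5) = 98.
Column 1 must total 430; the given cells sum to 345, so (5,1) = 85.
The remaining cell in column 5 is (5,5) = 430 − 354 = 76.
Main diagonal: 96 + 91 + 86 + 76 + ? = 430, so (4,4) = 81.
From row 4, 430 − (74 + 88 + 81 + 90) gives (4,3) = 97.
Row 5: 85 + 83 + 92 + 76 + ? = 430, so (5,2) = 94.
Column 2 needs 430; the known cells sum to 353, so (3,2) = 77.
From column 3, 430 − (75 + 86 + 97 + 83) gives (1,3) = 89.
Row 1 needs 430; the known cells sum to 352, so (1,4) = 78.
From row 3, 430 − (93 + 77 + 86 + 79) gives (3,4) = 95.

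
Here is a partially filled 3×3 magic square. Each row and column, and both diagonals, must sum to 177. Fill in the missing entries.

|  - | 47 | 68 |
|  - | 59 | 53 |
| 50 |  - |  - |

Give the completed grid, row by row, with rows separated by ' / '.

Row 1 needs 177; the known cells sum to 115, so (1,1) = 62.
From row 2, 177 − (59 + 53) gives (2,1) = 65.
Column 2 must total 177; the given cells sum to 106, so (3,2) = 71.
Using column 3: 68 + 53 + ? → (3,3) = 177 − 121 = 56.

62 47 68 / 65 59 53 / 50 71 56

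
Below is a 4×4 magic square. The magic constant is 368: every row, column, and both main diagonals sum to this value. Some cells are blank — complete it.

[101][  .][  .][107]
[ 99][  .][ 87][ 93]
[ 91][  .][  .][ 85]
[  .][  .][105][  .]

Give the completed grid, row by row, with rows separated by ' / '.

101 79 81 107 / 99 89 87 93 / 91 97 95 85 / 77 103 105 83

The remaining cell in row 2 is (2,2) = 368 − 279 = 89.
From column 1, 368 − (101 + 99 + 91) gives (4,1) = 77.
Column 4 must total 368; the given cells sum to 285, so (4,4) = 83.
The remaining cell in main diagonal is (3,3) = 368 − 273 = 95.
Using anti-diagonal: 107 + 87 + 77 + ? → (3,2) = 368 − 271 = 97.
From row 4, 368 − (77 + 105 + 83) gives (4,2) = 103.
From column 2, 368 − (89 + 97 + 103) gives (1,2) = 79.
Column 3: 87 + 95 + 105 + ? = 368, so (1,3) = 81.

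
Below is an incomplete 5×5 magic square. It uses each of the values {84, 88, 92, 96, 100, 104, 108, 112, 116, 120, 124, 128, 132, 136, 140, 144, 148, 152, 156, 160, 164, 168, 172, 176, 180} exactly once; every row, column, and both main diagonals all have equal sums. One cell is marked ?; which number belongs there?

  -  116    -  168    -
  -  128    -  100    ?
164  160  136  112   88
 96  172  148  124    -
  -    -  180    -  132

176

The 25 entries sum to 3300, so each line sums to 3300/5 = 660.
From row 4, 660 − (96 + 172 + 148 + 124) gives (4,5) = 120.
Column 2 must total 660; the given cells sum to 576, so (5,2) = 84.
Using column 4: 168 + 100 + 112 + 124 + ? → (5,4) = 660 − 504 = 156.
From main diagonal, 660 − (128 + 136 + 124 + 132) gives (1,1) = 140.
Using row 5: 84 + 180 + 156 + 132 + ? → (5,1) = 660 − 552 = 108.
Column 1: 140 + 164 + 96 + 108 + ? = 660, so (2,1) = 152.
Anti-diagonal must total 660; the given cells sum to 516, so (1,5) = 144.
From row 1, 660 − (140 + 116 + 168 + 144) gives (1,3) = 92.
Using column 3: 92 + 136 + 148 + 180 + ? → (2,3) = 660 − 556 = 104.
Column 5 needs 660; the known cells sum to 484, so (2,5) = 176.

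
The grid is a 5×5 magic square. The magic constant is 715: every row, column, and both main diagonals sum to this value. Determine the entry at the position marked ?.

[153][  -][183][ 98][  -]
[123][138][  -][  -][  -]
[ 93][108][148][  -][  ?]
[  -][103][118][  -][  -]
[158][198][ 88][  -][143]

203

Row 5 needs 715; the known cells sum to 587, so (5,4) = 128.
From column 1, 715 − (153 + 123 + 93 + 158) gives (4,1) = 188.
Column 2: 138 + 108 + 103 + 198 + ? = 715, so (1,2) = 168.
Column 3: 183 + 148 + 118 + 88 + ? = 715, so (2,3) = 178.
Main diagonal needs 715; the known cells sum to 582, so (4,4) = 133.
The remaining cell in row 1 is (1,5) = 715 − 602 = 113.
Row 4 must total 715; the given cells sum to 542, so (4,5) = 173.
The remaining cell in anti-diagonal is (2,4) = 715 − 522 = 193.
Row 2 must total 715; the given cells sum to 632, so (2,5) = 83.
Column 4 needs 715; the known cells sum to 552, so (3,4) = 163.
The remaining cell in column 5 is (3,5) = 715 − 512 = 203.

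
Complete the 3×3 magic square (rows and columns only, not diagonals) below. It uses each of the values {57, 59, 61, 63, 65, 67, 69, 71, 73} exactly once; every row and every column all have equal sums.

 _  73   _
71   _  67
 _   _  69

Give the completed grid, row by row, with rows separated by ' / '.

The 9 entries sum to 585, so each line sums to 585/3 = 195.
Row 2: 71 + 67 + ? = 195, so (2,2) = 57.
The remaining cell in column 2 is (3,2) = 195 − 130 = 65.
The remaining cell in column 3 is (1,3) = 195 − 136 = 59.
The remaining cell in row 1 is (1,1) = 195 − 132 = 63.
Row 3: 65 + 69 + ? = 195, so (3,1) = 61.

63 73 59 / 71 57 67 / 61 65 69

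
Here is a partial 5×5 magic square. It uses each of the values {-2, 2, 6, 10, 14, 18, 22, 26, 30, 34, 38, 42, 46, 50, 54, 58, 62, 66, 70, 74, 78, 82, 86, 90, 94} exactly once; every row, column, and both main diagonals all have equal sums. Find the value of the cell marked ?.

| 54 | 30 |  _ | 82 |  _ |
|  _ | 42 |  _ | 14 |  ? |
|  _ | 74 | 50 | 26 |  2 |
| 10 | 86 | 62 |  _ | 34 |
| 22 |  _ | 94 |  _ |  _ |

90

The 25 entries sum to 1150, so each line sums to 1150/5 = 230.
Using row 3: 74 + 50 + 26 + 2 + ? → (3,1) = 230 − 152 = 78.
Using row 4: 10 + 86 + 62 + 34 + ? → (4,4) = 230 − 192 = 38.
Column 1: 54 + 78 + 10 + 22 + ? = 230, so (2,1) = 66.
Using column 2: 30 + 42 + 74 + 86 + ? → (5,2) = 230 − 232 = -2.
Column 4: 82 + 14 + 26 + 38 + ? = 230, so (5,4) = 70.
Main diagonal must total 230; the given cells sum to 184, so (5,5) = 46.
Anti-diagonal must total 230; the given cells sum to 172, so (1,5) = 58.
The remaining cell in row 1 is (1,3) = 230 − 224 = 6.
Column 3 must total 230; the given cells sum to 212, so (2,3) = 18.
From column 5, 230 − (58 + 2 + 34 + 46) gives (2,5) = 90.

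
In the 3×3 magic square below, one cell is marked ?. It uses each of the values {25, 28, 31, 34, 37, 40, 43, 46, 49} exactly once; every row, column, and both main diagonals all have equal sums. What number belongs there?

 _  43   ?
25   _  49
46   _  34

The 9 entries sum to 333, so each line sums to 333/3 = 111.
Row 2 must total 111; the given cells sum to 74, so (2,2) = 37.
Row 3 must total 111; the given cells sum to 80, so (3,2) = 31.
From column 1, 111 − (25 + 46) gives (1,1) = 40.
Column 3 must total 111; the given cells sum to 83, so (1,3) = 28.

28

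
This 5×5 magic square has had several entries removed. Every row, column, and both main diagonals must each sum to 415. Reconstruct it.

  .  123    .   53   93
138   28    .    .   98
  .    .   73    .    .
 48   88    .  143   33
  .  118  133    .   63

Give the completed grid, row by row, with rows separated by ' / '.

Row 4: 48 + 88 + 143 + 33 + ? = 415, so (4,3) = 103.
Column 2 must total 415; the given cells sum to 357, so (3,2) = 58.
Column 5: 93 + 98 + 33 + 63 + ? = 415, so (3,5) = 128.
From main diagonal, 415 − (28 + 73 + 143 + 63) gives (1,1) = 108.
Row 1 needs 415; the known cells sum to 377, so (1,3) = 38.
Column 3 must total 415; the given cells sum to 347, so (2,3) = 68.
Row 2: 138 + 28 + 68 + 98 + ? = 415, so (2,4) = 83.
Anti-diagonal must total 415; the given cells sum to 337, so (5,1) = 78.
Row 5 must total 415; the given cells sum to 392, so (5,4) = 23.
The remaining cell in column 1 is (3,1) = 415 − 372 = 43.
Column 4 must total 415; the given cells sum to 302, so (3,4) = 113.

108 123 38 53 93 / 138 28 68 83 98 / 43 58 73 113 128 / 48 88 103 143 33 / 78 118 133 23 63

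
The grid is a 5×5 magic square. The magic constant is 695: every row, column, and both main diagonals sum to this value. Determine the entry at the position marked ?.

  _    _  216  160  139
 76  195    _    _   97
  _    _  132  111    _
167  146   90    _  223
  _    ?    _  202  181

From row 4, 695 − (167 + 146 + 90 + 223) gives (4,4) = 69.
Column 4 must total 695; the given cells sum to 542, so (2,4) = 153.
The remaining cell in column 5 is (3,5) = 695 − 640 = 55.
The remaining cell in main diagonal is (1,1) = 695 − 577 = 118.
Anti-diagonal must total 695; the given cells sum to 570, so (5,1) = 125.
Using row 1: 118 + 216 + 160 + 139 + ? → (1,2) = 695 − 633 = 62.
Row 2: 76 + 195 + 153 + 97 + ? = 695, so (2,3) = 174.
The remaining cell in column 1 is (3,1) = 695 − 486 = 209.
Column 3 needs 695; the known cells sum to 612, so (5,3) = 83.
Using row 3: 209 + 132 + 111 + 55 + ? → (3,2) = 695 − 507 = 188.
Using row 5: 125 + 83 + 202 + 181 + ? → (5,2) = 695 − 591 = 104.

104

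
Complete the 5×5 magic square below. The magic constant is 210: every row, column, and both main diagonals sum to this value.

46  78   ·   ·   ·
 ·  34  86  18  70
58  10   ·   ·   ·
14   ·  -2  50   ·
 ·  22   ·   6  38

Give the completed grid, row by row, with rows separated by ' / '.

Row 2 must total 210; the given cells sum to 208, so (2,1) = 2.
The remaining cell in column 1 is (5,1) = 210 − 120 = 90.
Column 2: 78 + 34 + 10 + 22 + ? = 210, so (4,2) = 66.
Using main diagonal: 46 + 34 + 50 + 38 + ? → (3,3) = 210 − 168 = 42.
Anti-diagonal needs 210; the known cells sum to 216, so (1,5) = -6.
Row 4 needs 210; the known cells sum to 128, so (4,5) = 82.
From row 5, 210 − (90 + 22 + 6 + 38) gives (5,3) = 54.
Column 3 must total 210; the given cells sum to 180, so (1,3) = 30.
The remaining cell in column 5 is (3,5) = 210 − 184 = 26.
Row 1 needs 210; the known cells sum to 148, so (1,4) = 62.
Row 3 must total 210; the given cells sum to 136, so (3,4) = 74.

46 78 30 62 -6 / 2 34 86 18 70 / 58 10 42 74 26 / 14 66 -2 50 82 / 90 22 54 6 38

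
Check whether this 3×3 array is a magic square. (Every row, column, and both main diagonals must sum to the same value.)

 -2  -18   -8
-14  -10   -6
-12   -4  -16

Row 1: -2 + (-18) + (-8) = -28.
Row 2: -14 + (-10) + (-6) = -30.
Row 3: -12 + (-4) + (-16) = -32.
Column 1: -2 + (-14) + (-12) = -28.
Column 2: -18 + (-10) + (-4) = -32.
Column 3: -8 + (-6) + (-16) = -30.
Main diagonal: -2 + (-10) + (-16) = -28.
Anti-diagonal: -8 + (-10) + (-12) = -30.

No — anti-diagonal sums to -30 but column 2 sums to -32.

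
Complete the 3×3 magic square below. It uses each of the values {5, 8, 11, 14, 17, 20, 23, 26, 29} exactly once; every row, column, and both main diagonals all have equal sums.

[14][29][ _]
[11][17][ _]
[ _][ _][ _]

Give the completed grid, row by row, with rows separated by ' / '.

The 9 entries sum to 153, so each line sums to 153/3 = 51.
From row 1, 51 − (14 + 29) gives (1,3) = 8.
Row 2 must total 51; the given cells sum to 28, so (2,3) = 23.
Column 1: 14 + 11 + ? = 51, so (3,1) = 26.
Using column 2: 29 + 17 + ? → (3,2) = 51 − 46 = 5.
Column 3 needs 51; the known cells sum to 31, so (3,3) = 20.

14 29 8 / 11 17 23 / 26 5 20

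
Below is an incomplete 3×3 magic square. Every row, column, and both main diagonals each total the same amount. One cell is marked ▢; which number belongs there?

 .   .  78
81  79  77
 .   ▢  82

Column 3 is complete and sums to 237; that is the magic constant.
Main diagonal: 79 + 82 + ? = 237, so (1,1) = 76.
Using anti-diagonal: 78 + 79 + ? → (3,1) = 237 − 157 = 80.
Row 1: 76 + 78 + ? = 237, so (1,2) = 83.
The remaining cell in row 3 is (3,2) = 237 − 162 = 75.

75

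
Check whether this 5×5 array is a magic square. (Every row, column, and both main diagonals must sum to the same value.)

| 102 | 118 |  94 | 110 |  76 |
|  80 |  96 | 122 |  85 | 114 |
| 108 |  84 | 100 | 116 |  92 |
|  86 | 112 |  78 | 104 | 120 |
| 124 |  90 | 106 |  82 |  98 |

Row 1: 102 + 118 + 94 + 110 + 76 = 500.
Row 2: 80 + 96 + 122 + 85 + 114 = 497.
Row 3: 108 + 84 + 100 + 116 + 92 = 500.
Row 4: 86 + 112 + 78 + 104 + 120 = 500.
Row 5: 124 + 90 + 106 + 82 + 98 = 500.
Column 1: 102 + 80 + 108 + 86 + 124 = 500.
Column 2: 118 + 96 + 84 + 112 + 90 = 500.
Column 3: 94 + 122 + 100 + 78 + 106 = 500.
Column 4: 110 + 85 + 116 + 104 + 82 = 497.
Column 5: 76 + 114 + 92 + 120 + 98 = 500.
Main diagonal: 102 + 96 + 100 + 104 + 98 = 500.
Anti-diagonal: 76 + 85 + 100 + 112 + 124 = 497.

No — row 5 sums to 500 but column 4 sums to 497.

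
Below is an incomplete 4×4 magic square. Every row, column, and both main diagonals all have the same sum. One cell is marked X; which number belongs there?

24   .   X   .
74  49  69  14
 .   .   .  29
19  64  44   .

Row 2 is complete and sums to 206; that is the magic constant.
From row 4, 206 − (19 + 64 + 44) gives (4,4) = 79.
Column 1 needs 206; the known cells sum to 117, so (3,1) = 89.
Column 4 needs 206; the known cells sum to 122, so (1,4) = 84.
Main diagonal must total 206; the given cells sum to 152, so (3,3) = 54.
Anti-diagonal must total 206; the given cells sum to 172, so (3,2) = 34.
Using column 2: 49 + 34 + 64 + ? → (1,2) = 206 − 147 = 59.
The remaining cell in column 3 is (1,3) = 206 − 167 = 39.

39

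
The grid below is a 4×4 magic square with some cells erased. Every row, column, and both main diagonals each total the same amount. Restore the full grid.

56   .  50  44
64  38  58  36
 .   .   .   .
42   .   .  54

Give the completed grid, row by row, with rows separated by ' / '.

56 46 50 44 / 64 38 58 36 / 34 52 48 62 / 42 60 40 54

Row 2 is already complete: 64 + 38 + 58 + 36 = 196, so that is the magic constant.
From row 1, 196 − (56 + 50 + 44) gives (1,2) = 46.
From column 1, 196 − (56 + 64 + 42) gives (3,1) = 34.
Column 4 needs 196; the known cells sum to 134, so (3,4) = 62.
Main diagonal needs 196; the known cells sum to 148, so (3,3) = 48.
Anti-diagonal needs 196; the known cells sum to 144, so (3,2) = 52.
Column 2 must total 196; the given cells sum to 136, so (4,2) = 60.
From column 3, 196 − (50 + 58 + 48) gives (4,3) = 40.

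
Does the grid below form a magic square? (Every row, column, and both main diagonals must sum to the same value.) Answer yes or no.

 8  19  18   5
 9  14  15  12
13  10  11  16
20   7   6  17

Row 1: 8 + 19 + 18 + 5 = 50.
Row 2: 9 + 14 + 15 + 12 = 50.
Row 3: 13 + 10 + 11 + 16 = 50.
Row 4: 20 + 7 + 6 + 17 = 50.
Column 1: 8 + 9 + 13 + 20 = 50.
Column 2: 19 + 14 + 10 + 7 = 50.
Column 3: 18 + 15 + 11 + 6 = 50.
Column 4: 5 + 12 + 16 + 17 = 50.
Main diagonal: 8 + 14 + 11 + 17 = 50.
Anti-diagonal: 5 + 15 + 10 + 20 = 50.
All lines sum to 50.

Yes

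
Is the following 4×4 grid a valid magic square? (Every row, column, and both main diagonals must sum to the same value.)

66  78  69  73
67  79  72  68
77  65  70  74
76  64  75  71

Yes

Row 1: 66 + 78 + 69 + 73 = 286.
Row 2: 67 + 79 + 72 + 68 = 286.
Row 3: 77 + 65 + 70 + 74 = 286.
Row 4: 76 + 64 + 75 + 71 = 286.
Column 1: 66 + 67 + 77 + 76 = 286.
Column 2: 78 + 79 + 65 + 64 = 286.
Column 3: 69 + 72 + 70 + 75 = 286.
Column 4: 73 + 68 + 74 + 71 = 286.
Main diagonal: 66 + 79 + 70 + 71 = 286.
Anti-diagonal: 73 + 72 + 65 + 76 = 286.
All lines sum to 286.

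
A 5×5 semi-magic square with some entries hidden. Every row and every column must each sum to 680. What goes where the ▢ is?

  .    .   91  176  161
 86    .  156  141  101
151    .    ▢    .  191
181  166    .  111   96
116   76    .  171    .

121

From row 2, 680 − (86 + 156 + 141 + 101) gives (2,2) = 196.
Row 4: 181 + 166 + 111 + 96 + ? = 680, so (4,3) = 126.
Using column 1: 86 + 151 + 181 + 116 + ? → (1,1) = 680 − 534 = 146.
Column 4: 176 + 141 + 111 + 171 + ? = 680, so (3,4) = 81.
From column 5, 680 − (161 + 101 + 191 + 96) gives (5,5) = 131.
Row 1 needs 680; the known cells sum to 574, so (1,2) = 106.
The remaining cell in row 5 is (5,3) = 680 − 494 = 186.
Column 2 needs 680; the known cells sum to 544, so (3,2) = 136.
Column 3: 91 + 156 + 126 + 186 + ? = 680, so (3,3) = 121.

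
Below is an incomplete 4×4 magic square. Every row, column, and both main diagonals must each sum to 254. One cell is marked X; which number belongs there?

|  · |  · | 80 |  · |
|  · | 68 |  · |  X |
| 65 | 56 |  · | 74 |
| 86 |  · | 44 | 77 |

Row 3 needs 254; the known cells sum to 195, so (3,3) = 59.
Row 4 needs 254; the known cells sum to 207, so (4,2) = 47.
Column 2 must total 254; the given cells sum to 171, so (1,2) = 83.
Column 3: 80 + 59 + 44 + ? = 254, so (2,3) = 71.
From main diagonal, 254 − (68 + 59 + 77) gives (1,1) = 50.
From anti-diagonal, 254 − (71 + 56 + 86) gives (1,4) = 41.
Column 1 must total 254; the given cells sum to 201, so (2,1) = 53.
Using column 4: 41 + 74 + 77 + ? → (2,4) = 254 − 192 = 62.

62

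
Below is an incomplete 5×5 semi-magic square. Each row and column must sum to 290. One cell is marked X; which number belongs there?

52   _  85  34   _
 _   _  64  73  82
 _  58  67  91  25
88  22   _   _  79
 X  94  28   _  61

Row 3 must total 290; the given cells sum to 241, so (3,1) = 49.
The remaining cell in column 3 is (4,3) = 290 − 244 = 46.
Using column 5: 82 + 25 + 79 + 61 + ? → (1,5) = 290 − 247 = 43.
Row 1 needs 290; the known cells sum to 214, so (1,2) = 76.
Row 4 must total 290; the given cells sum to 235, so (4,4) = 55.
Column 2: 76 + 58 + 22 + 94 + ? = 290, so (2,2) = 40.
Using column 4: 34 + 73 + 91 + 55 + ? → (5,4) = 290 − 253 = 37.
Row 2 needs 290; the known cells sum to 259, so (2,1) = 31.
The remaining cell in row 5 is (5,1) = 290 − 220 = 70.

70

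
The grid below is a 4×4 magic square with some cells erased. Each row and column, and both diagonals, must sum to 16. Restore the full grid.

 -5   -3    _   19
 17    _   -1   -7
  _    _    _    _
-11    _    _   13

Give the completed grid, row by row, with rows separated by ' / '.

Row 1 needs 16; the known cells sum to 11, so (1,3) = 5.
The remaining cell in row 2 is (2,2) = 16 − 9 = 7.
Column 1 needs 16; the known cells sum to 1, so (3,1) = 15.
Column 4 needs 16; the known cells sum to 25, so (3,4) = -9.
Main diagonal needs 16; the known cells sum to 15, so (3,3) = 1.
Anti-diagonal must total 16; the given cells sum to 7, so (3,2) = 9.
The remaining cell in column 2 is (4,2) = 16 − 13 = 3.
Column 3 needs 16; the known cells sum to 5, so (4,3) = 11.

-5 -3 5 19 / 17 7 -1 -7 / 15 9 1 -9 / -11 3 11 13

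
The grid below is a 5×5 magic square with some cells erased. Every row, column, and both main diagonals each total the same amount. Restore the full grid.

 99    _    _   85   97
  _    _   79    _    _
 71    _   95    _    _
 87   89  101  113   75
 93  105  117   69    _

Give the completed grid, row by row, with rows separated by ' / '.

99 111 73 85 97 / 115 77 79 91 103 / 71 83 95 107 109 / 87 89 101 113 75 / 93 105 117 69 81

Row 4 is already complete: 87 + 89 + 101 + 113 + 75 = 465, so that is the magic constant.
Row 5 must total 465; the given cells sum to 384, so (5,5) = 81.
Column 1 must total 465; the given cells sum to 350, so (2,1) = 115.
Column 3 needs 465; the known cells sum to 392, so (1,3) = 73.
Main diagonal needs 465; the known cells sum to 388, so (2,2) = 77.
Using anti-diagonal: 97 + 95 + 89 + 93 + ? → (2,4) = 465 − 374 = 91.
The remaining cell in row 1 is (1,2) = 465 − 354 = 111.
From row 2, 465 − (115 + 77 + 79 + 91) gives (2,5) = 103.
Using column 2: 111 + 77 + 89 + 105 + ? → (3,2) = 465 − 382 = 83.
From column 4, 465 − (85 + 91 + 113 + 69) gives (3,4) = 107.
Column 5: 97 + 103 + 75 + 81 + ? = 465, so (3,5) = 109.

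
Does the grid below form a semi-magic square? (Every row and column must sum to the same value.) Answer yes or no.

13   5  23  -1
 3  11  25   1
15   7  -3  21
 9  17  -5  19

Yes

Row 1: 13 + 5 + 23 + (-1) = 40.
Row 2: 3 + 11 + 25 + 1 = 40.
Row 3: 15 + 7 + (-3) + 21 = 40.
Row 4: 9 + 17 + (-5) + 19 = 40.
Column 1: 13 + 3 + 15 + 9 = 40.
Column 2: 5 + 11 + 7 + 17 = 40.
Column 3: 23 + 25 + (-3) + (-5) = 40.
Column 4: -1 + 1 + 21 + 19 = 40.
All lines sum to 40.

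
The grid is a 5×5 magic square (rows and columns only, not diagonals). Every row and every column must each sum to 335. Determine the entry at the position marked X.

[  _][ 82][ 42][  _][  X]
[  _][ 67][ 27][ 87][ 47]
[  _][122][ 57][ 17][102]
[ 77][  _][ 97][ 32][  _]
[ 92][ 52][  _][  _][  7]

62

Using row 2: 67 + 27 + 87 + 47 + ? → (2,1) = 335 − 228 = 107.
Row 3 must total 335; the given cells sum to 298, so (3,1) = 37.
From column 1, 335 − (107 + 37 + 77 + 92) gives (1,1) = 22.
The remaining cell in column 2 is (4,2) = 335 − 323 = 12.
Using column 3: 42 + 27 + 57 + 97 + ? → (5,3) = 335 − 223 = 112.
Row 4 must total 335; the given cells sum to 218, so (4,5) = 117.
Row 5 must total 335; the given cells sum to 263, so (5,4) = 72.
From column 4, 335 − (87 + 17 + 32 + 72) gives (1,4) = 127.
Using column 5: 47 + 102 + 117 + 7 + ? → (1,5) = 335 − 273 = 62.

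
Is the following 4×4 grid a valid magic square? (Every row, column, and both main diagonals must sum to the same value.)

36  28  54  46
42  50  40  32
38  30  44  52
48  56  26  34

Yes

Row 1: 36 + 28 + 54 + 46 = 164.
Row 2: 42 + 50 + 40 + 32 = 164.
Row 3: 38 + 30 + 44 + 52 = 164.
Row 4: 48 + 56 + 26 + 34 = 164.
Column 1: 36 + 42 + 38 + 48 = 164.
Column 2: 28 + 50 + 30 + 56 = 164.
Column 3: 54 + 40 + 44 + 26 = 164.
Column 4: 46 + 32 + 52 + 34 = 164.
Main diagonal: 36 + 50 + 44 + 34 = 164.
Anti-diagonal: 46 + 40 + 30 + 48 = 164.
All lines sum to 164.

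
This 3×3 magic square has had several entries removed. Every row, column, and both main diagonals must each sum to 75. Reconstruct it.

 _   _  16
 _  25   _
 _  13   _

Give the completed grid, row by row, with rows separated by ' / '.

Column 2 must total 75; the given cells sum to 38, so (1,2) = 37.
Anti-diagonal must total 75; the given cells sum to 41, so (3,1) = 34.
Row 1 needs 75; the known cells sum to 53, so (1,1) = 22.
Row 3 needs 75; the known cells sum to 47, so (3,3) = 28.
Column 1 must total 75; the given cells sum to 56, so (2,1) = 19.
Column 3: 16 + 28 + ? = 75, so (2,3) = 31.

22 37 16 / 19 25 31 / 34 13 28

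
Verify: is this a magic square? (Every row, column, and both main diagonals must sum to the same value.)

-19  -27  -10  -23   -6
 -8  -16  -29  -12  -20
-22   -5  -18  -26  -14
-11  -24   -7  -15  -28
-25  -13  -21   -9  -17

Row 1: -19 + (-27) + (-10) + (-23) + (-6) = -85.
Row 2: -8 + (-16) + (-29) + (-12) + (-20) = -85.
Row 3: -22 + (-5) + (-18) + (-26) + (-14) = -85.
Row 4: -11 + (-24) + (-7) + (-15) + (-28) = -85.
Row 5: -25 + (-13) + (-21) + (-9) + (-17) = -85.
Column 1: -19 + (-8) + (-22) + (-11) + (-25) = -85.
Column 2: -27 + (-16) + (-5) + (-24) + (-13) = -85.
Column 3: -10 + (-29) + (-18) + (-7) + (-21) = -85.
Column 4: -23 + (-12) + (-26) + (-15) + (-9) = -85.
Column 5: -6 + (-20) + (-14) + (-28) + (-17) = -85.
Main diagonal: -19 + (-16) + (-18) + (-15) + (-17) = -85.
Anti-diagonal: -6 + (-12) + (-18) + (-24) + (-25) = -85.
All lines sum to -85.

Yes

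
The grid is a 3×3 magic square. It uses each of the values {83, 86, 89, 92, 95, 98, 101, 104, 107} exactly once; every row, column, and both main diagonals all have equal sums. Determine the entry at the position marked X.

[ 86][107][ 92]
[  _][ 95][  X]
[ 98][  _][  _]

89

The 9 entries sum to 855, so each line sums to 855/3 = 285.
The remaining cell in column 1 is (2,1) = 285 − 184 = 101.
Using column 2: 107 + 95 + ? → (3,2) = 285 − 202 = 83.
Main diagonal needs 285; the known cells sum to 181, so (3,3) = 104.
Using row 2: 101 + 95 + ? → (2,3) = 285 − 196 = 89.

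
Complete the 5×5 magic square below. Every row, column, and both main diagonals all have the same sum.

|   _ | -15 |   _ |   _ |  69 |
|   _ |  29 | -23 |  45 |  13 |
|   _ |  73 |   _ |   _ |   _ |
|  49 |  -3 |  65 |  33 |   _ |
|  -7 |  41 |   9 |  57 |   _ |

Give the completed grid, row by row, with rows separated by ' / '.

Column 2 is already complete: -15 + 29 + 73 + -3 + 41 = 125, so that is the magic constant.
The remaining cell in row 2 is (2,1) = 125 − 64 = 61.
Row 4: 49 + (-3) + 65 + 33 + ? = 125, so (4,5) = -19.
Row 5 must total 125; the given cells sum to 100, so (5,5) = 25.
Column 5: 69 + 13 + (-19) + 25 + ? = 125, so (3,5) = 37.
Using anti-diagonal: 69 + 45 + (-3) + (-7) + ? → (3,3) = 125 − 104 = 21.
Column 3 must total 125; the given cells sum to 72, so (1,3) = 53.
The remaining cell in main diagonal is (1,1) = 125 − 108 = 17.
From row 1, 125 − (17 + (-15) + 53 + 69) gives (1,4) = 1.
Column 1: 17 + 61 + 49 + (-7) + ? = 125, so (3,1) = 5.
The remaining cell in column 4 is (3,4) = 125 − 136 = -11.

17 -15 53 1 69 / 61 29 -23 45 13 / 5 73 21 -11 37 / 49 -3 65 33 -19 / -7 41 9 57 25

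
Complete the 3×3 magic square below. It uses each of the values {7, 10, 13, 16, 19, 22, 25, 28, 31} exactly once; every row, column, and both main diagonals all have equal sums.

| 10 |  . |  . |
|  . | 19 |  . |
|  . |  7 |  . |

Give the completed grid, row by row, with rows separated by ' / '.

10 31 16 / 25 19 13 / 22 7 28

The 9 entries sum to 171, so each line sums to 171/3 = 57.
Column 2 needs 57; the known cells sum to 26, so (1,2) = 31.
Main diagonal: 10 + 19 + ? = 57, so (3,3) = 28.
Using row 1: 10 + 31 + ? → (1,3) = 57 − 41 = 16.
Row 3 needs 57; the known cells sum to 35, so (3,1) = 22.
The remaining cell in column 1 is (2,1) = 57 − 32 = 25.
Column 3 must total 57; the given cells sum to 44, so (2,3) = 13.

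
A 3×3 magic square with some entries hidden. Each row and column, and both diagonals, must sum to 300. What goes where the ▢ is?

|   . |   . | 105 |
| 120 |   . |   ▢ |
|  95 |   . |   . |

Using column 1: 120 + 95 + ? → (1,1) = 300 − 215 = 85.
From anti-diagonal, 300 − (105 + 95) gives (2,2) = 100.
Row 1 must total 300; the given cells sum to 190, so (1,2) = 110.
Row 2 needs 300; the known cells sum to 220, so (2,3) = 80.

80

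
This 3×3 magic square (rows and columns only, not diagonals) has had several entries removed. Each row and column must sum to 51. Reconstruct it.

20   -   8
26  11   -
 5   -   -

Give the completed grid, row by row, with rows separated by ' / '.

Row 1 must total 51; the given cells sum to 28, so (1,2) = 23.
Row 2 must total 51; the given cells sum to 37, so (2,3) = 14.
Column 2 needs 51; the known cells sum to 34, so (3,2) = 17.
Using column 3: 8 + 14 + ? → (3,3) = 51 − 22 = 29.

20 23 8 / 26 11 14 / 5 17 29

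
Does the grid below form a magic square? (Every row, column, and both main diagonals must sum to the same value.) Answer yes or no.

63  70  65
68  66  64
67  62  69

Yes

Row 1: 63 + 70 + 65 = 198.
Row 2: 68 + 66 + 64 = 198.
Row 3: 67 + 62 + 69 = 198.
Column 1: 63 + 68 + 67 = 198.
Column 2: 70 + 66 + 62 = 198.
Column 3: 65 + 64 + 69 = 198.
Main diagonal: 63 + 66 + 69 = 198.
Anti-diagonal: 65 + 66 + 67 = 198.
All lines sum to 198.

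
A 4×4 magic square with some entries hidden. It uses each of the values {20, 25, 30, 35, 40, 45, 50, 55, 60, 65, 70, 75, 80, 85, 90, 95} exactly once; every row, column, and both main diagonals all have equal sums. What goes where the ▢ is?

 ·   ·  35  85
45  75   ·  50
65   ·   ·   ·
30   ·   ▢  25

The 16 entries sum to 920, so each line sums to 920/4 = 230.
Row 2: 45 + 75 + 50 + ? = 230, so (2,3) = 60.
Using column 1: 45 + 65 + 30 + ? → (1,1) = 230 − 140 = 90.
Column 4: 85 + 50 + 25 + ? = 230, so (3,4) = 70.
Using main diagonal: 90 + 75 + 25 + ? → (3,3) = 230 − 190 = 40.
Anti-diagonal needs 230; the known cells sum to 175, so (3,2) = 55.
Row 1 must total 230; the given cells sum to 210, so (1,2) = 20.
From column 2, 230 − (20 + 75 + 55) gives (4,2) = 80.
Column 3: 35 + 60 + 40 + ? = 230, so (4,3) = 95.

95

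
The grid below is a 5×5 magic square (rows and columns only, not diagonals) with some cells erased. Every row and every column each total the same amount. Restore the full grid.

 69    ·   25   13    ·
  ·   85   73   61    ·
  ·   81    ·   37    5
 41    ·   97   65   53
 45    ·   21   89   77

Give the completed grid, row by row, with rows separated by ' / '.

69 57 25 13 101 / 17 85 73 61 29 / 93 81 49 37 5 / 41 9 97 65 53 / 45 33 21 89 77

Column 4 is already complete: 13 + 61 + 37 + 65 + 89 = 265, so that is the magic constant.
Row 4 needs 265; the known cells sum to 256, so (4,2) = 9.
The remaining cell in row 5 is (5,2) = 265 − 232 = 33.
The remaining cell in column 2 is (1,2) = 265 − 208 = 57.
Column 3 needs 265; the known cells sum to 216, so (3,3) = 49.
From row 1, 265 − (69 + 57 + 25 + 13) gives (1,5) = 101.
Using row 3: 81 + 49 + 37 + 5 + ? → (3,1) = 265 − 172 = 93.
From column 1, 265 − (69 + 93 + 41 + 45) gives (2,1) = 17.
Column 5 must total 265; the given cells sum to 236, so (2,5) = 29.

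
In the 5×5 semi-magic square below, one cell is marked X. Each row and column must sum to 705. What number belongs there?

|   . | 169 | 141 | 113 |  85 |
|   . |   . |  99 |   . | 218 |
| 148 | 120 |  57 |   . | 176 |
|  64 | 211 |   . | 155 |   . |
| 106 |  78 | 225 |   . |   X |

The remaining cell in row 1 is (1,1) = 705 − 508 = 197.
Row 3 must total 705; the given cells sum to 501, so (3,4) = 204.
The remaining cell in column 1 is (2,1) = 705 − 515 = 190.
Column 2 needs 705; the known cells sum to 578, so (2,2) = 127.
From column 3, 705 − (141 + 99 + 57 + 225) gives (4,3) = 183.
Row 2 must total 705; the given cells sum to 634, so (2,4) = 71.
Using row 4: 64 + 211 + 183 + 155 + ? → (4,5) = 705 − 613 = 92.
Column 4: 113 + 71 + 204 + 155 + ? = 705, so (5,4) = 162.
Column 5 needs 705; the known cells sum to 571, so (5,5) = 134.

134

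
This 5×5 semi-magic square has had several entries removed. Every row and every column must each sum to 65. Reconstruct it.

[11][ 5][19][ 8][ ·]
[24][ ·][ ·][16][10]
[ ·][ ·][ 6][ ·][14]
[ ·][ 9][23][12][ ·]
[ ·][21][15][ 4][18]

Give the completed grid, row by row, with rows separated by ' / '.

Row 1 must total 65; the given cells sum to 43, so (1,5) = 22.
The remaining cell in row 5 is (5,1) = 65 − 58 = 7.
The remaining cell in column 3 is (2,3) = 65 − 63 = 2.
Column 4 needs 65; the known cells sum to 40, so (3,4) = 25.
The remaining cell in column 5 is (4,5) = 65 − 64 = 1.
The remaining cell in row 2 is (2,2) = 65 − 52 = 13.
Row 4: 9 + 23 + 12 + 1 + ? = 65, so (4,1) = 20.
Column 1 must total 65; the given cells sum to 62, so (3,1) = 3.
Column 2 must total 65; the given cells sum to 48, so (3,2) = 17.

11 5 19 8 22 / 24 13 2 16 10 / 3 17 6 25 14 / 20 9 23 12 1 / 7 21 15 4 18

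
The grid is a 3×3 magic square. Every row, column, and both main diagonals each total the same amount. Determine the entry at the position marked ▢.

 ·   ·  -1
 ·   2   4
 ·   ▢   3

-2

Column 3 is complete and sums to 6; that is the magic constant.
From row 2, 6 − (2 + 4) gives (2,1) = 0.
Using main diagonal: 2 + 3 + ? → (1,1) = 6 − 5 = 1.
From anti-diagonal, 6 − (-1 + 2) gives (3,1) = 5.
Row 1 needs 6; the known cells sum to 0, so (1,2) = 6.
The remaining cell in row 3 is (3,2) = 6 − 8 = -2.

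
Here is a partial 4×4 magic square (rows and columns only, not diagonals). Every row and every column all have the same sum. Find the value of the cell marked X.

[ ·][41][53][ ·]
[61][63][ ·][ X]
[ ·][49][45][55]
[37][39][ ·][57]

33

Column 2 is complete and sums to 192; that is the magic constant.
Row 3 must total 192; the given cells sum to 149, so (3,1) = 43.
Using row 4: 37 + 39 + 57 + ? → (4,3) = 192 − 133 = 59.
Column 1 must total 192; the given cells sum to 141, so (1,1) = 51.
The remaining cell in column 3 is (2,3) = 192 − 157 = 35.
Row 1: 51 + 41 + 53 + ? = 192, so (1,4) = 47.
Row 2: 61 + 63 + 35 + ? = 192, so (2,4) = 33.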